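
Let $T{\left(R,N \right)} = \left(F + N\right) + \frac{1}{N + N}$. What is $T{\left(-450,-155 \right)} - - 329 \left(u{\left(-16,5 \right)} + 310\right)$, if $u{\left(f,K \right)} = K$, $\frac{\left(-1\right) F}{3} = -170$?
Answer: $\frac{32236899}{310} \approx 1.0399 \cdot 10^{5}$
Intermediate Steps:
$F = 510$ ($F = \left(-3\right) \left(-170\right) = 510$)
$T{\left(R,N \right)} = 510 + N + \frac{1}{2 N}$ ($T{\left(R,N \right)} = \left(510 + N\right) + \frac{1}{N + N} = \left(510 + N\right) + \frac{1}{2 N} = 510 + N + \frac{1}{2 N}$)
$T{\left(-450,-155 \right)} - - 329 \left(u{\left(-16,5 \right)} + 310\right) = \left(510 - 155 + \frac{1}{2 \left(-155\right)}\right) - - 329 \left(5 + 310\right) = \left(510 - 155 + \frac{1}{2} \left(- \frac{1}{155}\right)\right) - \left(-329\right) 315 = \left(510 - 155 - \frac{1}{310}\right) - -103635 = \frac{110049}{310} + 103635 = \frac{32236899}{310}$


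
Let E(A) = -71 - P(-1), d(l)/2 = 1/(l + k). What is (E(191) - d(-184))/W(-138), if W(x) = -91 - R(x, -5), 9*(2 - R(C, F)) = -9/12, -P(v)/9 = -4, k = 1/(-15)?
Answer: 3544764/3084037 ≈ 1.1494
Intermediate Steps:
k = -1/15 ≈ -0.066667
P(v) = 36 (P(v) = -9*(-4) = 36)
d(l) = 2/(-1/15 + l) (d(l) = 2/(l - 1/15) = 2/(-1/15 + l))
R(C, F) = 25/12 (R(C, F) = 2 - (-1)/12 = 2 - ⅑*(-¾) = 2 + 1/12 = 25/12)
E(A) = -107 (E(A) = -71 - 1*36 = -71 - 36 = -107)
W(x) = -1117/12 (W(x) = -91 - 1*25/12 = -91 - 25/12 = -1117/12)
(E(191) - d(-184))/W(-138) = (-107 - 30/(-1 + 15*(-184)))/(-1117/12) = (-107 - 30/(-1 - 2760))*(-12/1117) = (-107 - 30/(-2761))*(-12/1117) = (-107 - 30*(-1)/2761)*(-12/1117) = (-107 - 1*(-30/2761))*(-12/1117) = (-107 + 30/2761)*(-12/1117) = -295397/2761*(-12/1117) = 3544764/3084037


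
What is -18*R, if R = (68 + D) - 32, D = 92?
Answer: -2304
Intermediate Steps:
R = 128 (R = (68 + 92) - 32 = 160 - 32 = 128)
-18*R = -18*128 = -2304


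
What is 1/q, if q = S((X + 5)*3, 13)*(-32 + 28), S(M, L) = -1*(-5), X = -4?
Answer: -1/20 ≈ -0.050000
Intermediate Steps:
S(M, L) = 5
q = -20 (q = 5*(-32 + 28) = 5*(-4) = -20)
1/q = 1/(-20) = -1/20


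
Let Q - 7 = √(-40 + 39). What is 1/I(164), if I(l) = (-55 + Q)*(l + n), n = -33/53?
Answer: -2544/19958995 - 53*I/19958995 ≈ -0.00012746 - 2.6554e-6*I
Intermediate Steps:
n = -33/53 (n = -33*1/53 = -33/53 ≈ -0.62264)
Q = 7 + I (Q = 7 + √(-40 + 39) = 7 + √(-1) = 7 + I ≈ 7.0 + 1.0*I)
I(l) = (-48 + I)*(-33/53 + l) (I(l) = (-55 + (7 + I))*(l - 33/53) = (-48 + I)*(-33/53 + l))
1/I(164) = 1/(1584/53 - 33*I/53 + 164*(-48 + I)) = 1/(1584/53 - 33*I/53 + (-7872 + 164*I)) = 1/(-415632/53 + 8659*I/53) = 2809*(-415632/53 - 8659*I/53)/172824937705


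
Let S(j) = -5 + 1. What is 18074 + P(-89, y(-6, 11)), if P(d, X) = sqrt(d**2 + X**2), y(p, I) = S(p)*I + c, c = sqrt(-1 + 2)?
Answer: 18074 + sqrt(9770) ≈ 18173.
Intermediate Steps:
S(j) = -4
c = 1 (c = sqrt(1) = 1)
y(p, I) = 1 - 4*I (y(p, I) = -4*I + 1 = 1 - 4*I)
P(d, X) = sqrt(X**2 + d**2)
18074 + P(-89, y(-6, 11)) = 18074 + sqrt((1 - 4*11)**2 + (-89)**2) = 18074 + sqrt((1 - 44)**2 + 7921) = 18074 + sqrt((-43)**2 + 7921) = 18074 + sqrt(1849 + 7921) = 18074 + sqrt(9770)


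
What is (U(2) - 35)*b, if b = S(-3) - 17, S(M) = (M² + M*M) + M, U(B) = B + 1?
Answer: 64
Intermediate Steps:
U(B) = 1 + B
S(M) = M + 2*M² (S(M) = (M² + M²) + M = 2*M² + M = M + 2*M²)
b = -2 (b = -3*(1 + 2*(-3)) - 17 = -3*(1 - 6) - 17 = -3*(-5) - 17 = 15 - 17 = -2)
(U(2) - 35)*b = ((1 + 2) - 35)*(-2) = (3 - 35)*(-2) = -32*(-2) = 64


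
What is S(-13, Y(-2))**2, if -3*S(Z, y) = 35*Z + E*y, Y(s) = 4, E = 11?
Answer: 18769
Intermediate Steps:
S(Z, y) = -35*Z/3 - 11*y/3 (S(Z, y) = -(35*Z + 11*y)/3 = -(11*y + 35*Z)/3 = -35*Z/3 - 11*y/3)
S(-13, Y(-2))**2 = (-35/3*(-13) - 11/3*4)**2 = (455/3 - 44/3)**2 = 137**2 = 18769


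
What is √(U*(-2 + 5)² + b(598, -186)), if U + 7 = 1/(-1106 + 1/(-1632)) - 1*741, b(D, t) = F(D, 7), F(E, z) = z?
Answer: I*√21910074696316709/1804993 ≈ 82.006*I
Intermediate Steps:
b(D, t) = 7
U = -1350136396/1804993 (U = -7 + (1/(-1106 + 1/(-1632)) - 1*741) = -7 + (1/(-1106 - 1/1632) - 741) = -7 + (1/(-1804993/1632) - 741) = -7 + (-1632/1804993 - 741) = -7 - 1337501445/1804993 = -1350136396/1804993 ≈ -748.00)
√(U*(-2 + 5)² + b(598, -186)) = √(-1350136396*(-2 + 5)²/1804993 + 7) = √(-1350136396/1804993*3² + 7) = √(-1350136396/1804993*9 + 7) = √(-12151227564/1804993 + 7) = √(-12138592613/1804993) = I*√21910074696316709/1804993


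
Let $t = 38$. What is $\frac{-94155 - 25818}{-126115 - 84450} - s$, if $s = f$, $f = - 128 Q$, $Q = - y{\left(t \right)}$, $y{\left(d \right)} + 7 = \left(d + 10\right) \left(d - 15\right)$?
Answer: $- \frac{29566575067}{210565} \approx -1.4042 \cdot 10^{5}$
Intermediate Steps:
$y{\left(d \right)} = -7 + \left(-15 + d\right) \left(10 + d\right)$ ($y{\left(d \right)} = -7 + \left(d + 10\right) \left(d - 15\right) = -7 + \left(10 + d\right) \left(-15 + d\right) = -7 + \left(-15 + d\right) \left(10 + d\right)$)
$Q = -1097$ ($Q = - (-157 + 38^{2} - 190) = - (-157 + 1444 - 190) = \left(-1\right) 1097 = -1097$)
$f = 140416$ ($f = \left(-128\right) \left(-1097\right) = 140416$)
$s = 140416$
$\frac{-94155 - 25818}{-126115 - 84450} - s = \frac{-94155 - 25818}{-126115 - 84450} - 140416 = - \frac{119973}{-210565} - 140416 = \left(-119973\right) \left(- \frac{1}{210565}\right) - 140416 = \frac{119973}{210565} - 140416 = - \frac{29566575067}{210565}$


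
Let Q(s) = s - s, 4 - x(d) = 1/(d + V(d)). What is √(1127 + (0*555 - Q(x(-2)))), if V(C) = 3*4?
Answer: 7*√23 ≈ 33.571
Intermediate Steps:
V(C) = 12
x(d) = 4 - 1/(12 + d) (x(d) = 4 - 1/(d + 12) = 4 - 1/(12 + d))
Q(s) = 0
√(1127 + (0*555 - Q(x(-2)))) = √(1127 + (0*555 - 1*0)) = √(1127 + (0 + 0)) = √(1127 + 0) = √1127 = 7*√23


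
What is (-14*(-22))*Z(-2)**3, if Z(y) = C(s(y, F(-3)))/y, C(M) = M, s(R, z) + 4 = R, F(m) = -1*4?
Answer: 8316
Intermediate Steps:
F(m) = -4
s(R, z) = -4 + R
Z(y) = (-4 + y)/y
(-14*(-22))*Z(-2)**3 = (-14*(-22))*((-4 - 2)/(-2))**3 = 308*(-1/2*(-6))**3 = 308*3**3 = 308*27 = 8316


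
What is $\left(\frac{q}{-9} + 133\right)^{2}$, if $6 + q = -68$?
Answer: $\frac{1615441}{81} \approx 19944.0$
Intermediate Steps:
$q = -74$ ($q = -6 - 68 = -74$)
$\left(\frac{q}{-9} + 133\right)^{2} = \left(- \frac{74}{-9} + 133\right)^{2} = \left(\left(-74\right) \left(- \frac{1}{9}\right) + 133\right)^{2} = \left(\frac{74}{9} + 133\right)^{2} = \left(\frac{1271}{9}\right)^{2} = \frac{1615441}{81}$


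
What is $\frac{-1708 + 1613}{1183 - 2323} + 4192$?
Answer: $\frac{50305}{12} \approx 4192.1$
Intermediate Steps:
$\frac{-1708 + 1613}{1183 - 2323} + 4192 = - \frac{95}{-1140} + 4192 = \left(-95\right) \left(- \frac{1}{1140}\right) + 4192 = \frac{1}{12} + 4192 = \frac{50305}{12}$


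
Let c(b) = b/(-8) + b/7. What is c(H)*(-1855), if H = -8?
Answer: 265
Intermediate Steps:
c(b) = b/56 (c(b) = b*(-⅛) + b*(⅐) = -b/8 + b/7 = b/56)
c(H)*(-1855) = ((1/56)*(-8))*(-1855) = -⅐*(-1855) = 265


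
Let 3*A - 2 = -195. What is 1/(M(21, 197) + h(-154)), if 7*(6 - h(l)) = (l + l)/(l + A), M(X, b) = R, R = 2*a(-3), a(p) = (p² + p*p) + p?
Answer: 655/23448 ≈ 0.027934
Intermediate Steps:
A = -193/3 (A = ⅔ + (⅓)*(-195) = ⅔ - 65 = -193/3 ≈ -64.333)
a(p) = p + 2*p² (a(p) = (p² + p²) + p = 2*p² + p = p + 2*p²)
R = 30 (R = 2*(-3*(1 + 2*(-3))) = 2*(-3*(1 - 6)) = 2*(-3*(-5)) = 2*15 = 30)
M(X, b) = 30
h(l) = 6 - 2*l/(7*(-193/3 + l)) (h(l) = 6 - (l + l)/(7*(l - 193/3)) = 6 - 2*l/(7*(-193/3 + l)))
1/(M(21, 197) + h(-154)) = 1/(30 + 6*(-1351 + 20*(-154))/(7*(-193 + 3*(-154)))) = 1/(30 + 6*(-1351 - 3080)/(7*(-193 - 462))) = 1/(30 + (6/7)*(-4431)/(-655)) = 1/(30 + (6/7)*(-1/655)*(-4431)) = 1/(30 + 3798/655) = 1/(23448/655) = 655/23448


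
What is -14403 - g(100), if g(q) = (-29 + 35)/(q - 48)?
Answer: -374481/26 ≈ -14403.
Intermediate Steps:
g(q) = 6/(-48 + q)
-14403 - g(100) = -14403 - 6/(-48 + 100) = -14403 - 6/52 = -14403 - 1*3/26 = -14403 - 3/26 = -374481/26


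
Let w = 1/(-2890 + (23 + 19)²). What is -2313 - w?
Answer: -2604437/1126 ≈ -2313.0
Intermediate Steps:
w = -1/1126 (w = 1/(-2890 + 42²) = 1/(-2890 + 1764) = 1/(-1126) = -1/1126 ≈ -0.00088810)
-2313 - w = -2313 - 1*(-1/1126) = -2313 + 1/1126 = -2604437/1126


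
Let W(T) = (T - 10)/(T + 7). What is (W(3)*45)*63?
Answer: -3969/2 ≈ -1984.5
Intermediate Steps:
W(T) = (-10 + T)/(7 + T)
(W(3)*45)*63 = (((-10 + 3)/(7 + 3))*45)*63 = ((-7/10)*45)*63 = (((1/10)*(-7))*45)*63 = -7/10*45*63 = -63/2*63 = -3969/2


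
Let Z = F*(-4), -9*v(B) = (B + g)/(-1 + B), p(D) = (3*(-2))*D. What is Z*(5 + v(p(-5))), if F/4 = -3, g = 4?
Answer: 20336/87 ≈ 233.75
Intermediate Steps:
p(D) = -6*D
F = -12 (F = 4*(-3) = -12)
v(B) = -(4 + B)/(9*(-1 + B)) (v(B) = -(B + 4)/(9*(-1 + B)) = -(4 + B)/(9*(-1 + B)))
Z = 48 (Z = -12*(-4) = 48)
Z*(5 + v(p(-5))) = 48*(5 + (-4 - (-6)*(-5))/(9*(-1 - 6*(-5)))) = 48*(5 + (-4 - 1*30)/(9*(-1 + 30))) = 48*(5 + (1/9)*(-4 - 30)/29) = 48*(5 + (1/9)*(1/29)*(-34)) = 48*(5 - 34/261) = 48*(1271/261) = 20336/87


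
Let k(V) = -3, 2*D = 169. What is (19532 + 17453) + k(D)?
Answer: 36982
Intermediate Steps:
D = 169/2 (D = (1/2)*169 = 169/2 ≈ 84.500)
(19532 + 17453) + k(D) = (19532 + 17453) - 3 = 36985 - 3 = 36982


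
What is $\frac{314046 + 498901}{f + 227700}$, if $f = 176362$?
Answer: $\frac{812947}{404062} \approx 2.0119$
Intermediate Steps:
$\frac{314046 + 498901}{f + 227700} = \frac{314046 + 498901}{176362 + 227700} = \frac{812947}{404062}$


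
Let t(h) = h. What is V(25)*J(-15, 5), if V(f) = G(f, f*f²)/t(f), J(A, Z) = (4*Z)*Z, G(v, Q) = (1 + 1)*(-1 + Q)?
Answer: 124992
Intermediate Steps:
G(v, Q) = -2 + 2*Q (G(v, Q) = 2*(-1 + Q) = -2 + 2*Q)
J(A, Z) = 4*Z²
V(f) = (-2 + 2*f³)/f (V(f) = (-2 + 2*(f*f²))/f = (-2 + 2*f³)/f)
V(25)*J(-15, 5) = (2*(-1 + 25³)/25)*(4*5²) = (2*(1/25)*(-1 + 15625))*(4*25) = (2*(1/25)*15624)*100 = (31248/25)*100 = 124992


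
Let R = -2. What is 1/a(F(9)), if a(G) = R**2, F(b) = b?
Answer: 1/4 ≈ 0.25000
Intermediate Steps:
a(G) = 4 (a(G) = (-2)**2 = 4)
1/a(F(9)) = 1/4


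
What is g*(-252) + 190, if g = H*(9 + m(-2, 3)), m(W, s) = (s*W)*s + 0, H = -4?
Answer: -8882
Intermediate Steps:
m(W, s) = W*s² (m(W, s) = (W*s)*s + 0 = W*s² + 0 = W*s²)
g = 36 (g = -4*(9 - 2*3²) = -4*(9 - 2*9) = -4*(9 - 18) = -4*(-9) = 36)
g*(-252) + 190 = 36*(-252) + 190 = -9072 + 190 = -8882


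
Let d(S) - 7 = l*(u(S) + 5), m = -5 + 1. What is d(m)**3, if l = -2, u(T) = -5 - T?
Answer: -1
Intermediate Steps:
m = -4
d(S) = 7 + 2*S (d(S) = 7 - 2*((-5 - S) + 5) = 7 - (-2)*S = 7 + 2*S)
d(m)**3 = (7 + 2*(-4))**3 = (7 - 8)**3 = (-1)**3 = -1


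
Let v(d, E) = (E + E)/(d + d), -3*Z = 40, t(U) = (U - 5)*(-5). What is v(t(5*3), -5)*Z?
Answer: -4/3 ≈ -1.3333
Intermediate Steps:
t(U) = 25 - 5*U (t(U) = (-5 + U)*(-5) = 25 - 5*U)
Z = -40/3 (Z = -⅓*40 = -40/3 ≈ -13.333)
v(d, E) = E/d (v(d, E) = (2*E)/((2*d)) = (2*E)*(1/(2*d)) = E/d)
v(t(5*3), -5)*Z = -5/(25 - 25*3)*(-40/3) = -5/(25 - 5*15)*(-40/3) = -5/(25 - 75)*(-40/3) = -5/(-50)*(-40/3) = -5*(-1/50)*(-40/3) = (⅒)*(-40/3) = -4/3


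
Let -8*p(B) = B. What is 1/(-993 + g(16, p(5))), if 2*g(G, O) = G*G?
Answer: -1/865 ≈ -0.0011561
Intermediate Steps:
p(B) = -B/8
g(G, O) = G²/2 (g(G, O) = (G*G)/2 = G²/2)
1/(-993 + g(16, p(5))) = 1/(-993 + (½)*16²) = 1/(-993 + (½)*256) = 1/(-993 + 128) = 1/(-865) = -1/865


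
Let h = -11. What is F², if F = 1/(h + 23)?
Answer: 1/144 ≈ 0.0069444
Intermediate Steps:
F = 1/12 (F = 1/(-11 + 23) = 1/12 ≈ 0.083333)
F² = (1/12)² = 1/144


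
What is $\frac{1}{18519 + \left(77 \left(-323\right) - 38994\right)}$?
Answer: $- \frac{1}{45346} \approx -2.2053 \cdot 10^{-5}$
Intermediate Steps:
$\frac{1}{18519 + \left(77 \left(-323\right) - 38994\right)} = \frac{1}{18519 - 63865} = \frac{1}{-45346} = - \frac{1}{45346}$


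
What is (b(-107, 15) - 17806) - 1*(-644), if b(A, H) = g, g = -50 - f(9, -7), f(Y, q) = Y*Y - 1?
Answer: -17292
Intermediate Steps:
f(Y, q) = -1 + Y² (f(Y, q) = Y² - 1 = -1 + Y²)
g = -130 (g = -50 - (-1 + 9²) = -50 - (-1 + 81) = -50 - 1*80 = -50 - 80 = -130)
b(A, H) = -130
(b(-107, 15) - 17806) - 1*(-644) = (-130 - 17806) - 1*(-644) = -17936 + 644 = -17292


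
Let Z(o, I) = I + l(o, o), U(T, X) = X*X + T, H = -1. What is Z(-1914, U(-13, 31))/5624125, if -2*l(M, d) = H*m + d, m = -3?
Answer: 3807/11248250 ≈ 0.00033845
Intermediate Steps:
U(T, X) = T + X² (U(T, X) = X² + T = T + X²)
l(M, d) = -3/2 - d/2 (l(M, d) = -(-1*(-3) + d)/2 = -(3 + d)/2 = -3/2 - d/2)
Z(o, I) = -3/2 + I - o/2 (Z(o, I) = I + (-3/2 - o/2) = -3/2 + I - o/2)
Z(-1914, U(-13, 31))/5624125 = (-3/2 + (-13 + 31²) - ½*(-1914))/5624125 = (-3/2 + (-13 + 961) + 957)*(1/5624125) = (-3/2 + 948 + 957)*(1/5624125) = (3807/2)*(1/5624125) = 3807/11248250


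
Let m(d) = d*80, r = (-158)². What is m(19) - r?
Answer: -23444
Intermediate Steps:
r = 24964
m(d) = 80*d
m(19) - r = 80*19 - 1*24964 = 1520 - 24964 = -23444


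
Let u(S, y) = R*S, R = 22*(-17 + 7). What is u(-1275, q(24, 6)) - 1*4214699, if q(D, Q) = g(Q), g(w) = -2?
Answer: -3934199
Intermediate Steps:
R = -220 (R = 22*(-10) = -220)
q(D, Q) = -2
u(S, y) = -220*S
u(-1275, q(24, 6)) - 1*4214699 = -220*(-1275) - 1*4214699 = 280500 - 4214699 = -3934199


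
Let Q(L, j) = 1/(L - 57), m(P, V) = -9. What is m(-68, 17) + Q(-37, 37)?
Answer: -847/94 ≈ -9.0106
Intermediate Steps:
Q(L, j) = 1/(-57 + L)
m(-68, 17) + Q(-37, 37) = -9 + 1/(-57 - 37) = -9 + 1/(-94) = -9 - 1/94 = -847/94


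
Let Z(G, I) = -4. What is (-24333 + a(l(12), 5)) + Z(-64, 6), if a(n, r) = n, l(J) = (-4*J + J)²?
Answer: -23041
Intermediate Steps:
l(J) = 9*J² (l(J) = (-3*J)² = 9*J²)
(-24333 + a(l(12), 5)) + Z(-64, 6) = (-24333 + 9*12²) - 4 = (-24333 + 9*144) - 4 = (-24333 + 1296) - 4 = -23037 - 4 = -23041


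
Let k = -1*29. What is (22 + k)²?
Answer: 49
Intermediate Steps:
k = -29
(22 + k)² = (22 - 29)² = (-7)² = 49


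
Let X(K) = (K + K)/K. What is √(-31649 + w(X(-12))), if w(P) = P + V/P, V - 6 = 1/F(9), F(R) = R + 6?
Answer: I*√28479570/30 ≈ 177.89*I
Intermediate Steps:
F(R) = 6 + R
X(K) = 2 (X(K) = (2*K)/K = 2)
V = 91/15 (V = 6 + 1/(6 + 9) = 6 + 1/15 = 91/15 ≈ 6.0667)
w(P) = P + 91/(15*P)
√(-31649 + w(X(-12))) = √(-31649 + (2 + (91/15)/2)) = √(-31649 + (2 + (91/15)*(½))) = √(-31649 + (2 + 91/30)) = √(-31649 + 151/30) = √(-949319/30) = I*√28479570/30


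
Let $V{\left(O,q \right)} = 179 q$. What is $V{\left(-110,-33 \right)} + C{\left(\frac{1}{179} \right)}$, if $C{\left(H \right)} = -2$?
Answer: $-5909$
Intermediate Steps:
$V{\left(-110,-33 \right)} + C{\left(\frac{1}{179} \right)} = 179 \left(-33\right) - 2 = -5907 - 2 = -5909$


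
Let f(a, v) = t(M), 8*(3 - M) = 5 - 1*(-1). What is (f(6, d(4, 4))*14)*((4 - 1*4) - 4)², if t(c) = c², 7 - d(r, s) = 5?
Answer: 1134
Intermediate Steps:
d(r, s) = 2 (d(r, s) = 7 - 1*5 = 7 - 5 = 2)
M = 9/4 (M = 3 - (5 - 1*(-1))/8 = 3 - (5 + 1)/8 = 3 - ⅛*6 = 3 - ¾ = 9/4 ≈ 2.2500)
f(a, v) = 81/16 (f(a, v) = (9/4)² = 81/16)
(f(6, d(4, 4))*14)*((4 - 1*4) - 4)² = ((81/16)*14)*((4 - 1*4) - 4)² = 567*((4 - 4) - 4)²/8 = 567*(0 - 4)²/8 = (567/8)*(-4)² = (567/8)*16 = 1134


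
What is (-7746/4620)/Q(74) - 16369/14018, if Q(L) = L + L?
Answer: -941754239/798745640 ≈ -1.1790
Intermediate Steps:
Q(L) = 2*L
(-7746/4620)/Q(74) - 16369/14018 = (-7746/4620)/((2*74)) - 16369/14018 = -7746*1/4620/148 - 16369*1/14018 = -1291/770*1/148 - 16369/14018 = -1291/113960 - 16369/14018 = -941754239/798745640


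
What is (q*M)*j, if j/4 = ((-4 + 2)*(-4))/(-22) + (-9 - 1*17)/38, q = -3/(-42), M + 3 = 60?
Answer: -1314/77 ≈ -17.065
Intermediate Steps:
M = 57 (M = -3 + 60 = 57)
q = 1/14 (q = -3*(-1/42) = 1/14 ≈ 0.071429)
j = -876/209 (j = 4*(((-4 + 2)*(-4))/(-22) + (-9 - 1*17)/38) = 4*(-2*(-4)*(-1/22) + (-9 - 17)*(1/38)) = 4*(8*(-1/22) - 26*1/38) = 4*(-4/11 - 13/19) = 4*(-219/209) = -876/209 ≈ -4.1914)
(q*M)*j = ((1/14)*57)*(-876/209) = (57/14)*(-876/209) = -1314/77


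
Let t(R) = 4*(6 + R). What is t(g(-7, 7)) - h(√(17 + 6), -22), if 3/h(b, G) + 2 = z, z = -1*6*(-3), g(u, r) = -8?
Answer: -131/16 ≈ -8.1875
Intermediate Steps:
z = 18 (z = -6*(-3) = 18)
t(R) = 24 + 4*R
h(b, G) = 3/16 (h(b, G) = 3/(-2 + 18) = 3/16)
t(g(-7, 7)) - h(√(17 + 6), -22) = (24 + 4*(-8)) - 1*3/16 = (24 - 32) - 3/16 = -8 - 3/16 = -131/16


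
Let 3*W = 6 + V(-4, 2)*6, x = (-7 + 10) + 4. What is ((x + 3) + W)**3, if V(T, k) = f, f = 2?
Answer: 4096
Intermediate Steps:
x = 7 (x = 3 + 4 = 7)
V(T, k) = 2
W = 6 (W = (6 + 2*6)/3 = (6 + 12)/3 = (1/3)*18 = 6)
((x + 3) + W)**3 = ((7 + 3) + 6)**3 = (10 + 6)**3 = 16**3 = 4096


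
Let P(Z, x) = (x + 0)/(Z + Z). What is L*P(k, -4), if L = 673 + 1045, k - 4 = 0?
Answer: -859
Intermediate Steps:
k = 4 (k = 4 + 0 = 4)
L = 1718
P(Z, x) = x/(2*Z) (P(Z, x) = x/((2*Z)) = x*(1/(2*Z)) = x/(2*Z))
L*P(k, -4) = 1718*((½)*(-4)/4) = 1718*((½)*(-4)*(¼)) = 1718*(-½) = -859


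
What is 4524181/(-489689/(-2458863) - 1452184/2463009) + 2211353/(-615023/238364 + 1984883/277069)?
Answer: -2649671750189444174436490528669/238605890236263458533525 ≈ -1.1105e+7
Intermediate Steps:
4524181/(-489689/(-2458863) - 1452184/2463009) + 2211353/(-615023/238364 + 1984883/277069) = 4524181/(-489689*(-1/2458863) - 1452184*1/2463009) + 2211353/(-615023*1/238364 + 1984883*(1/277069)) = 4524181/(489689/2458863 - 1452184/2463009) + 2211353/(-615023/238364 + 1984883/277069) = 4524181/(-788204364197/2018733899589) + 2211353/(302720843825/66043275116) = 4524181*(-2018733899589/788204364197) + 2211353*(66043275116/302720843825) = -9133117552576461609/788204364197 + 146044994557591948/302720843825 = -2649671750189444174436490528669/238605890236263458533525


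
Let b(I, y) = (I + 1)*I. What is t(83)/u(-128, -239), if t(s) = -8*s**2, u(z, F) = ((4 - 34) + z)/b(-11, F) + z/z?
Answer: 378895/3 ≈ 1.2630e+5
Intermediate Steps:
b(I, y) = I*(1 + I) (b(I, y) = (1 + I)*I = I*(1 + I))
u(z, F) = 8/11 + z/110 (u(z, F) = ((4 - 34) + z)/((-11*(1 - 11))) + z/z = (-30 + z)/((-11*(-10))) + 1 = (-30 + z)/110 + 1 = (-30 + z)*(1/110) + 1 = (-3/11 + z/110) + 1 = 8/11 + z/110)
t(83)/u(-128, -239) = (-8*83**2)/(8/11 + (1/110)*(-128)) = (-8*6889)/(8/11 - 64/55) = -55112/(-24/55) = -55112*(-55/24) = 378895/3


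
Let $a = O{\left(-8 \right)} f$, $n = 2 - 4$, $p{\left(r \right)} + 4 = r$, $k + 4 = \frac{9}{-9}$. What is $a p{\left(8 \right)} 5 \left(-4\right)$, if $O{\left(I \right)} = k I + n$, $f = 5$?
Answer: $-15200$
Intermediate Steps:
$k = -5$ ($k = -4 + \frac{9}{-9} = -4 + 9 \left(- \frac{1}{9}\right) = -4 - 1 = -5$)
$p{\left(r \right)} = -4 + r$
$n = -2$ ($n = 2 - 4 = -2$)
$O{\left(I \right)} = -2 - 5 I$ ($O{\left(I \right)} = - 5 I - 2 = -2 - 5 I$)
$a = 190$ ($a = \left(-2 - -40\right) 5 = \left(-2 + 40\right) 5 = 38 \cdot 5 = 190$)
$a p{\left(8 \right)} 5 \left(-4\right) = 190 \left(-4 + 8\right) 5 \left(-4\right) = 190 \cdot 4 \left(-20\right) = 760 \left(-20\right) = -15200$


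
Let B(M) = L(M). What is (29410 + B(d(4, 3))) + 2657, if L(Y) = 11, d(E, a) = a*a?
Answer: 32078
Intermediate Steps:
d(E, a) = a²
B(M) = 11
(29410 + B(d(4, 3))) + 2657 = (29410 + 11) + 2657 = 29421 + 2657 = 32078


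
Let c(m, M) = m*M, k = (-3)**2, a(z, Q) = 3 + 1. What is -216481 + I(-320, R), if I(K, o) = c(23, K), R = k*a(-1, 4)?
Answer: -223841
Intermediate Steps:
a(z, Q) = 4
k = 9
c(m, M) = M*m
R = 36 (R = 9*4 = 36)
I(K, o) = 23*K (I(K, o) = K*23 = 23*K)
-216481 + I(-320, R) = -216481 + 23*(-320) = -216481 - 7360 = -223841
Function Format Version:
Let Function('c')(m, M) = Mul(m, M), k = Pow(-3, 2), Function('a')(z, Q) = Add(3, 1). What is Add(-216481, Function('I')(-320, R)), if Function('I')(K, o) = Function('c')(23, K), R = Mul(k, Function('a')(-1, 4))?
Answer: -223841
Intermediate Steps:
Function('a')(z, Q) = 4
k = 9
Function('c')(m, M) = Mul(M, m)
R = 36 (R = Mul(9, 4) = 36)
Function('I')(K, o) = Mul(23, K) (Function('I')(K, o) = Mul(K, 23) = Mul(23, K))
Add(-216481, Function('I')(-320, R)) = Add(-216481, Mul(23, -320)) = Add(-216481, -7360) = -223841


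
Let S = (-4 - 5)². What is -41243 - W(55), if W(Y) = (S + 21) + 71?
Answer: -41416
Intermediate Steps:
S = 81 (S = (-9)² = 81)
W(Y) = 173 (W(Y) = (81 + 21) + 71 = 102 + 71 = 173)
-41243 - W(55) = -41243 - 1*173 = -41243 - 173 = -41416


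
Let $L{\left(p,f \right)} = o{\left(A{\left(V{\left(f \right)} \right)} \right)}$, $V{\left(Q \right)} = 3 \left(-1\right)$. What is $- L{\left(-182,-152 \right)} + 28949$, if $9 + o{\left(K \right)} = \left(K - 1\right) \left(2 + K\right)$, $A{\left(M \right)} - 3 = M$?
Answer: $28960$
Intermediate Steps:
$V{\left(Q \right)} = -3$
$A{\left(M \right)} = 3 + M$
$o{\left(K \right)} = -9 + \left(-1 + K\right) \left(2 + K\right)$ ($o{\left(K \right)} = -9 + \left(K - 1\right) \left(2 + K\right) = -9 + \left(-1 + K\right) \left(2 + K\right)$)
$L{\left(p,f \right)} = -11$ ($L{\left(p,f \right)} = -11 + \left(3 - 3\right) + \left(3 - 3\right)^{2} = -11 + 0 + 0^{2} = -11 + 0 + 0 = -11$)
$- L{\left(-182,-152 \right)} + 28949 = \left(-1\right) \left(-11\right) + 28949 = 11 + 28949 = 28960$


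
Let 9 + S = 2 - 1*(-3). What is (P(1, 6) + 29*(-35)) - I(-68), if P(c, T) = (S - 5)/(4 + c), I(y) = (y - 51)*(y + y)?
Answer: -86004/5 ≈ -17201.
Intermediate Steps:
S = -4 (S = -9 + (2 - 1*(-3)) = -9 + (2 + 3) = -9 + 5 = -4)
I(y) = 2*y*(-51 + y) (I(y) = (-51 + y)*(2*y) = 2*y*(-51 + y))
P(c, T) = -9/(4 + c) (P(c, T) = (-4 - 5)/(4 + c) = -9/(4 + c))
(P(1, 6) + 29*(-35)) - I(-68) = (-9/(4 + 1) + 29*(-35)) - 2*(-68)*(-51 - 68) = (-9/5 - 1015) - 2*(-68)*(-119) = (-9*⅕ - 1015) - 1*16184 = (-9/5 - 1015) - 16184 = -5084/5 - 16184 = -86004/5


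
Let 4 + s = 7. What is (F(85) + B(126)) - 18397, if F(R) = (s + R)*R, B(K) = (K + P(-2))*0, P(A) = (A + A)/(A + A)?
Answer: -10917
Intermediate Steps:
s = 3 (s = -4 + 7 = 3)
P(A) = 1 (P(A) = (2*A)/((2*A)) = (2*A)*(1/(2*A)) = 1)
B(K) = 0 (B(K) = (K + 1)*0 = (1 + K)*0 = 0)
F(R) = R*(3 + R) (F(R) = (3 + R)*R = R*(3 + R))
(F(85) + B(126)) - 18397 = (85*(3 + 85) + 0) - 18397 = (85*88 + 0) - 18397 = (7480 + 0) - 18397 = 7480 - 18397 = -10917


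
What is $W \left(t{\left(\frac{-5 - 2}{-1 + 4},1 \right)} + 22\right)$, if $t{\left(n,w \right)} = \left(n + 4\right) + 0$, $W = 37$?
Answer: $\frac{2627}{3} \approx 875.67$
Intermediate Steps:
$t{\left(n,w \right)} = 4 + n$ ($t{\left(n,w \right)} = \left(4 + n\right) + 0 = 4 + n$)
$W \left(t{\left(\frac{-5 - 2}{-1 + 4},1 \right)} + 22\right) = 37 \left(\left(4 + \frac{-5 - 2}{-1 + 4}\right) + 22\right) = 37 \left(\left(4 - \frac{7}{3}\right) + 22\right) = 37 \left(\frac{5}{3} + 22\right) = 37 \cdot \frac{71}{3} = \frac{2627}{3}$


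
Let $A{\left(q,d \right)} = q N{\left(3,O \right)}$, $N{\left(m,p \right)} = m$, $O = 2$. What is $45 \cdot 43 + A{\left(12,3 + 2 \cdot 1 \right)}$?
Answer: $1971$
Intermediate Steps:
$A{\left(q,d \right)} = 3 q$ ($A{\left(q,d \right)} = q 3 = 3 q$)
$45 \cdot 43 + A{\left(12,3 + 2 \cdot 1 \right)} = 45 \cdot 43 + 3 \cdot 12 = 1935 + 36 = 1971$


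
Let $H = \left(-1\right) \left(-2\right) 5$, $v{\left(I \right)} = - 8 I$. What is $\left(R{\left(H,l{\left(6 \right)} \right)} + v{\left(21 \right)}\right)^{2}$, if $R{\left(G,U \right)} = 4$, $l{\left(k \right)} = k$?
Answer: $26896$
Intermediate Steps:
$H = 10$ ($H = 2 \cdot 5 = 10$)
$\left(R{\left(H,l{\left(6 \right)} \right)} + v{\left(21 \right)}\right)^{2} = \left(4 - 168\right)^{2} = \left(-164\right)^{2} = 26896$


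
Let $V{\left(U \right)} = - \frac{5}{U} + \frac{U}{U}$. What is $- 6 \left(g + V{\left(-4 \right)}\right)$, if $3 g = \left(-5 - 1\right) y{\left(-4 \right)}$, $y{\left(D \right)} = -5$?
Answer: $- \frac{147}{2} \approx -73.5$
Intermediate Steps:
$g = 10$ ($g = \frac{\left(-5 - 1\right) \left(-5\right)}{3} = \frac{\left(-6\right) \left(-5\right)}{3} = \frac{1}{3} \cdot 30 = 10$)
$V{\left(U \right)} = 1 - \frac{5}{U}$ ($V{\left(U \right)} = - \frac{5}{U} + 1 = 1 - \frac{5}{U}$)
$- 6 \left(g + V{\left(-4 \right)}\right) = - 6 \left(10 + \frac{-5 - 4}{-4}\right) = - 6 \left(10 - - \frac{9}{4}\right) = - 6 \left(10 + \frac{9}{4}\right) = \left(-6\right) \frac{49}{4} = - \frac{147}{2}$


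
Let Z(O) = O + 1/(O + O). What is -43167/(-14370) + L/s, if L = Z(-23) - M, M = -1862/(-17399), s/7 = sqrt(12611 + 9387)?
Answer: 14389/4790 - 18511193*sqrt(21998)/123243311044 ≈ 2.9817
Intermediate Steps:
Z(O) = O + 1/(2*O)
s = 7*sqrt(21998) (s = 7*sqrt(12611 + 9387) = 7*sqrt(21998) ≈ 1038.2)
M = 1862/17399 (M = -1862*(-1/17399) = 1862/17399 ≈ 0.10702)
L = -18511193/800354 (L = (-23 + (1/2)/(-23)) - 1*1862/17399 = (-23 + (1/2)*(-1/23)) - 1862/17399 = (-23 - 1/46) - 1862/17399 = -1059/46 - 1862/17399 = -18511193/800354 ≈ -23.129)
-43167/(-14370) + L/s = -43167/(-14370) - 18511193*sqrt(21998)/153986/800354 = -43167*(-1/14370) - 18511193*sqrt(21998)/123243311044 = 14389/4790 - 18511193*sqrt(21998)/123243311044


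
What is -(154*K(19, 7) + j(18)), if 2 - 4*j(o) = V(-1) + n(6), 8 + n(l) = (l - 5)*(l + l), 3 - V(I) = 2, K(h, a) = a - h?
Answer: 7395/4 ≈ 1848.8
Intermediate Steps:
V(I) = 1 (V(I) = 3 - 1*2 = 3 - 2 = 1)
n(l) = -8 + 2*l*(-5 + l) (n(l) = -8 + (l - 5)*(l + l) = -8 + (-5 + l)*(2*l) = -8 + 2*l*(-5 + l))
j(o) = -¾ (j(o) = ½ - (1 + (-8 - 10*6 + 2*6²))/4 = ½ - (1 + (-8 - 60 + 2*36))/4 = ½ - (1 + (-8 - 60 + 72))/4 = ½ - (1 + 4)/4 = ½ - ¼*5 = ½ - 5/4 = -¾)
-(154*K(19, 7) + j(18)) = -(154*(7 - 1*19) - ¾) = -(154*(7 - 19) - ¾) = -(154*(-12) - ¾) = -(-1848 - ¾) = -1*(-7395/4) = 7395/4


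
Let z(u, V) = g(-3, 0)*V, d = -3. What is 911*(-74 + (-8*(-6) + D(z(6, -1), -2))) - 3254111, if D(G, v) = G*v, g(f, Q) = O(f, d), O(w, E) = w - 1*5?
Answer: -3292373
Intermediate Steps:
O(w, E) = -5 + w (O(w, E) = w - 5 = -5 + w)
g(f, Q) = -5 + f
z(u, V) = -8*V (z(u, V) = (-5 - 3)*V = -8*V)
911*(-74 + (-8*(-6) + D(z(6, -1), -2))) - 3254111 = 911*(-74 + (-8*(-6) - 8*(-1)*(-2))) - 3254111 = 911*(-74 + (48 + 8*(-2))) - 3254111 = 911*(-74 + (48 - 16)) - 3254111 = 911*(-74 + 32) - 3254111 = 911*(-42) - 3254111 = -38262 - 3254111 = -3292373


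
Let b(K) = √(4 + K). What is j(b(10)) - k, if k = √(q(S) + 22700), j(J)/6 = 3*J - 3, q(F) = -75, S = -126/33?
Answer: -18 - 5*√905 + 18*√14 ≈ -101.07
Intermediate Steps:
S = -42/11 (S = -126*1/33 = -42/11 ≈ -3.8182)
j(J) = -18 + 18*J (j(J) = 6*(3*J - 3) = 6*(-3 + 3*J) = -18 + 18*J)
k = 5*√905 (k = √(-75 + 22700) = √22625 = 5*√905 ≈ 150.42)
j(b(10)) - k = (-18 + 18*√(4 + 10)) - 5*√905 = (-18 + 18*√14) - 5*√905 = -18 - 5*√905 + 18*√14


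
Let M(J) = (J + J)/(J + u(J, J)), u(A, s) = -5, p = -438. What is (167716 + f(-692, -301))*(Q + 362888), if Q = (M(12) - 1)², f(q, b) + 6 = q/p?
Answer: 217701617571212/3577 ≈ 6.0862e+10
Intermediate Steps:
M(J) = 2*J/(-5 + J) (M(J) = (J + J)/(J - 5) = (2*J)/(-5 + J) = 2*J/(-5 + J))
f(q, b) = -6 - q/438 (f(q, b) = -6 + q/(-438) = -6 + q*(-1/438) = -6 - q/438)
Q = 289/49 (Q = (2*12/(-5 + 12) - 1)² = (2*12/7 - 1)² = (2*12*(⅐) - 1)² = (24/7 - 1)² = (17/7)² = 289/49 ≈ 5.8980)
(167716 + f(-692, -301))*(Q + 362888) = (167716 + (-6 - 1/438*(-692)))*(289/49 + 362888) = (167716 + (-6 + 346/219))*(17781801/49) = (167716 - 968/219)*(17781801/49) = (36728836/219)*(17781801/49) = 217701617571212/3577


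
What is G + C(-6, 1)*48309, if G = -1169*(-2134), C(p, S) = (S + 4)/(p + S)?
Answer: 2446337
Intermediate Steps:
C(p, S) = (4 + S)/(S + p)
G = 2494646
G + C(-6, 1)*48309 = 2494646 + ((4 + 1)/(1 - 6))*48309 = 2494646 + (5/(-5))*48309 = 2494646 - ⅕*5*48309 = 2494646 - 1*48309 = 2494646 - 48309 = 2446337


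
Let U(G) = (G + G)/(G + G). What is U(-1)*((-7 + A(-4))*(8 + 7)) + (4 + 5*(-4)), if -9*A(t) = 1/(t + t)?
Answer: -2899/24 ≈ -120.79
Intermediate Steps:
A(t) = -1/(18*t) (A(t) = -1/(9*(t + t)) = -1/(2*t)/9 = -1/(18*t))
U(G) = 1 (U(G) = (2*G)/((2*G)) = (2*G)*(1/(2*G)) = 1)
U(-1)*((-7 + A(-4))*(8 + 7)) + (4 + 5*(-4)) = 1*((-7 - 1/18/(-4))*(8 + 7)) + (4 + 5*(-4)) = 1*((-7 - 1/18*(-¼))*15) + (4 - 20) = 1*((-7 + 1/72)*15) - 16 = 1*(-503/72*15) - 16 = 1*(-2515/24) - 16 = -2515/24 - 16 = -2899/24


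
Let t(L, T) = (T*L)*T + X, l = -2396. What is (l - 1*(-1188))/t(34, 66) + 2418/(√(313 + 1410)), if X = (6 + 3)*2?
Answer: -604/74061 + 2418*√1723/1723 ≈ 58.244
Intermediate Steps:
X = 18 (X = 9*2 = 18)
t(L, T) = 18 + L*T² (t(L, T) = (T*L)*T + 18 = (L*T)*T + 18 = L*T² + 18 = 18 + L*T²)
(l - 1*(-1188))/t(34, 66) + 2418/(√(313 + 1410)) = (-2396 - 1*(-1188))/(18 + 34*66²) + 2418/(√(313 + 1410)) = (-2396 + 1188)/(18 + 34*4356) + 2418/(√1723) = -1208/(18 + 148104) + 2418*(√1723/1723) = -1208/148122 + 2418*√1723/1723 = -1208*1/148122 + 2418*√1723/1723 = -604/74061 + 2418*√1723/1723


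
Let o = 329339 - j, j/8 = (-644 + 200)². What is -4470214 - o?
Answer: -3222465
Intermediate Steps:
j = 1577088 (j = 8*(-644 + 200)² = 8*(-444)² = 8*197136 = 1577088)
o = -1247749 (o = 329339 - 1*1577088 = 329339 - 1577088 = -1247749)
-4470214 - o = -4470214 - 1*(-1247749) = -4470214 + 1247749 = -3222465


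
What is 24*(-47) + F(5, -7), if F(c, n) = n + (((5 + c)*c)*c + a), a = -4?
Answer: -889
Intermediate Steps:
F(c, n) = -4 + n + c**2*(5 + c) (F(c, n) = n + (((5 + c)*c)*c - 4) = n + ((c*(5 + c))*c - 4) = n + (c**2*(5 + c) - 4) = n + (-4 + c**2*(5 + c)) = -4 + n + c**2*(5 + c))
24*(-47) + F(5, -7) = 24*(-47) + (-4 - 7 + 5**3 + 5*5**2) = -1128 + (-4 - 7 + 125 + 5*25) = -1128 + (-4 - 7 + 125 + 125) = -1128 + 239 = -889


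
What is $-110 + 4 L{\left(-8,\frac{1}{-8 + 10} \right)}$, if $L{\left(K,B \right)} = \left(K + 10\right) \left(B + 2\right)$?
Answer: $-90$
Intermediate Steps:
$L{\left(K,B \right)} = \left(2 + B\right) \left(10 + K\right)$ ($L{\left(K,B \right)} = \left(10 + K\right) \left(2 + B\right) = \left(2 + B\right) \left(10 + K\right)$)
$-110 + 4 L{\left(-8,\frac{1}{-8 + 10} \right)} = -110 + 4 \left(20 + 2 \left(-8\right) + \frac{10}{-8 + 10} + \frac{1}{-8 + 10} \left(-8\right)\right) = -110 + 4 \left(20 - 16 + \frac{10}{2} + \frac{1}{2} \left(-8\right)\right) = -110 + 4 \left(20 - 16 + 10 \cdot \frac{1}{2} + \frac{1}{2} \left(-8\right)\right) = -110 + 4 \left(20 - 16 + 5 - 4\right) = -110 + 4 \cdot 5 = -110 + 20 = -90$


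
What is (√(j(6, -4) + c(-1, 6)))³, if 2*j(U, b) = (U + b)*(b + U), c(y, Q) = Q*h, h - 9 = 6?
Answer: 184*√23 ≈ 882.43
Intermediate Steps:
h = 15 (h = 9 + 6 = 15)
c(y, Q) = 15*Q (c(y, Q) = Q*15 = 15*Q)
j(U, b) = (U + b)²/2 (j(U, b) = ((U + b)*(b + U))/2 = ((U + b)*(U + b))/2 = (U + b)²/2)
(√(j(6, -4) + c(-1, 6)))³ = (√((6 - 4)²/2 + 15*6))³ = (√((½)*2² + 90))³ = (√((½)*4 + 90))³ = (√(2 + 90))³ = (√92)³ = (2*√23)³ = 184*√23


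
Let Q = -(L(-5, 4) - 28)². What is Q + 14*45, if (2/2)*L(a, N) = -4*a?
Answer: 566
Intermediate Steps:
L(a, N) = -4*a
Q = -64 (Q = -(-4*(-5) - 28)² = -(20 - 28)² = -1*(-8)² = -1*64 = -64)
Q + 14*45 = -64 + 14*45 = -64 + 630 = 566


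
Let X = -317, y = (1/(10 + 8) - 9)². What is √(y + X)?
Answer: I*√76787/18 ≈ 15.395*I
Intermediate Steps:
y = 25921/324 (y = (1/18 - 9)² = (-161/18)² = 25921/324 ≈ 80.003)
√(y + X) = √(25921/324 - 317) = √(-76787/324) = I*√76787/18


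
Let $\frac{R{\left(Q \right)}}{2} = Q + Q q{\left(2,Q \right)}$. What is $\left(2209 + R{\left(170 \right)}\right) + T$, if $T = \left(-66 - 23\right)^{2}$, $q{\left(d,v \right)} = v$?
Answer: $68270$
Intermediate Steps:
$R{\left(Q \right)} = 2 Q + 2 Q^{2}$ ($R{\left(Q \right)} = 2 \left(Q + Q Q\right) = 2 \left(Q + Q^{2}\right) = 2 Q + 2 Q^{2}$)
$T = 7921$ ($T = \left(-89\right)^{2} = 7921$)
$\left(2209 + R{\left(170 \right)}\right) + T = \left(2209 + 2 \cdot 170 \left(1 + 170\right)\right) + 7921 = \left(2209 + 2 \cdot 170 \cdot 171\right) + 7921 = \left(2209 + 58140\right) + 7921 = 60349 + 7921 = 68270$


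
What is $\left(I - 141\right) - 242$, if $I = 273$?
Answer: $-110$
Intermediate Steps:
$\left(I - 141\right) - 242 = \left(273 - 141\right) - 242 = 132 - 242 = -110$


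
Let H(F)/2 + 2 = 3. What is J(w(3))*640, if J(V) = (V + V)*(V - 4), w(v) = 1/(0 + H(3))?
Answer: -2240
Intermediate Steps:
H(F) = 2 (H(F) = -4 + 2*3 = -4 + 6 = 2)
w(v) = ½ (w(v) = 1/(0 + 2) = 1/2 = ½)
J(V) = 2*V*(-4 + V) (J(V) = (2*V)*(-4 + V) = 2*V*(-4 + V))
J(w(3))*640 = (2*(½)*(-4 + ½))*640 = (2*(½)*(-7/2))*640 = -7/2*640 = -2240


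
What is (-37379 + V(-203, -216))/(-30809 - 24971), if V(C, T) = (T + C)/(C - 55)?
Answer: 9643363/14391240 ≈ 0.67009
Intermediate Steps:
V(C, T) = (C + T)/(-55 + C)
(-37379 + V(-203, -216))/(-30809 - 24971) = (-37379 + (-203 - 216)/(-55 - 203))/(-30809 - 24971) = (-37379 - 419/(-258))/(-55780) = (-37379 - 1/258*(-419))*(-1/55780) = (-37379 + 419/258)*(-1/55780) = -9643363/258*(-1/55780) = 9643363/14391240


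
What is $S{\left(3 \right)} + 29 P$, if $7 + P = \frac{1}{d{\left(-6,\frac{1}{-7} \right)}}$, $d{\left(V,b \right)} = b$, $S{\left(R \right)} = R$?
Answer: $-403$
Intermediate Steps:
$P = -14$ ($P = -7 + \frac{1}{\frac{1}{-7}} = -7 + \frac{1}{- \frac{1}{7}} = -7 - 7 = -14$)
$S{\left(3 \right)} + 29 P = 3 + 29 \left(-14\right) = 3 - 406 = -403$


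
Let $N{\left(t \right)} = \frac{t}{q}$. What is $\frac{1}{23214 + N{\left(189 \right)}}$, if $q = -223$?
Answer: $\frac{223}{5176533} \approx 4.3079 \cdot 10^{-5}$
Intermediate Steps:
$N{\left(t \right)} = - \frac{t}{223}$ ($N{\left(t \right)} = \frac{t}{-223} = t \left(- \frac{1}{223}\right) = - \frac{t}{223}$)
$\frac{1}{23214 + N{\left(189 \right)}} = \frac{1}{23214 - \frac{189}{223}} = \frac{1}{\frac{5176533}{223}} = \frac{223}{5176533}$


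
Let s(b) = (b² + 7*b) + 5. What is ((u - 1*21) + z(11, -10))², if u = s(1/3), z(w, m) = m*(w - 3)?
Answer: 708964/81 ≈ 8752.6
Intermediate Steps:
z(w, m) = m*(-3 + w)
s(b) = 5 + b² + 7*b
u = 67/9 (u = 5 + (1/3)² + 7*(1/3) = 5 + (1*(⅓))² + 7*(1*(⅓)) = 5 + (⅓)² + 7*(⅓) = 5 + ⅑ + 7/3 = 67/9 ≈ 7.4444)
((u - 1*21) + z(11, -10))² = ((67/9 - 1*21) - 10*(-3 + 11))² = ((67/9 - 21) - 10*8)² = (-122/9 - 80)² = (-842/9)² = 708964/81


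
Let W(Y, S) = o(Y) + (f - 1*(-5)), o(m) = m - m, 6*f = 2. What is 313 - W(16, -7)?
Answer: 923/3 ≈ 307.67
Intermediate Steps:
f = 1/3 (f = (1/6)*2 = 1/3 ≈ 0.33333)
o(m) = 0
W(Y, S) = 16/3 (W(Y, S) = 0 + (1/3 - 1*(-5)) = 0 + (1/3 + 5) = 0 + 16/3 = 16/3)
313 - W(16, -7) = 313 - 1*16/3 = 313 - 16/3 = 923/3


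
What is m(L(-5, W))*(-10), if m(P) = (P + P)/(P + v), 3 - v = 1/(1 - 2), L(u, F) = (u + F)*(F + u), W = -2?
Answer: -980/53 ≈ -18.491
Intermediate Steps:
L(u, F) = (F + u)² (L(u, F) = (F + u)*(F + u) = (F + u)²)
v = 4 (v = 3 - 1/(1 - 2) = 3 - 1/(-1) = 3 - 1*(-1) = 3 + 1 = 4)
m(P) = 2*P/(4 + P) (m(P) = (P + P)/(P + 4) = (2*P)/(4 + P) = 2*P/(4 + P))
m(L(-5, W))*(-10) = (2*(-2 - 5)²/(4 + (-2 - 5)²))*(-10) = (2*(-7)²/(4 + (-7)²))*(-10) = (2*49/(4 + 49))*(-10) = (2*49/53)*(-10) = (2*49*(1/53))*(-10) = (98/53)*(-10) = -980/53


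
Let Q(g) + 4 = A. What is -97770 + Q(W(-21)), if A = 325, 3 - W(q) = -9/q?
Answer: -97449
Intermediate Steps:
W(q) = 3 + 9/q (W(q) = 3 - (-9)/q = 3 + 9/q)
Q(g) = 321 (Q(g) = -4 + 325 = 321)
-97770 + Q(W(-21)) = -97770 + 321 = -97449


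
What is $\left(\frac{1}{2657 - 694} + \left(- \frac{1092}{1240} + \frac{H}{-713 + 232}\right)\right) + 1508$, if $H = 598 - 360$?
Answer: $\frac{33922582307}{22515610} \approx 1506.6$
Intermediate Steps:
$H = 238$ ($H = 598 - 360 = 238$)
$\left(\frac{1}{2657 - 694} + \left(- \frac{1092}{1240} + \frac{H}{-713 + 232}\right)\right) + 1508 = \left(\frac{1}{2657 - 694} + \left(- \frac{1092}{1240} + \frac{238}{-713 + 232}\right)\right) + 1508 = \left(\frac{1}{1963} + \left(\left(-1092\right) \frac{1}{1240} + \frac{238}{-481}\right)\right) + 1508 = \left(\frac{1}{1963} + \left(- \frac{273}{310} + 238 \left(- \frac{1}{481}\right)\right)\right) + 1508 = \left(\frac{1}{1963} - \frac{205093}{149110}\right) + 1508 = - \frac{30957573}{22515610} + 1508 = \frac{33922582307}{22515610}$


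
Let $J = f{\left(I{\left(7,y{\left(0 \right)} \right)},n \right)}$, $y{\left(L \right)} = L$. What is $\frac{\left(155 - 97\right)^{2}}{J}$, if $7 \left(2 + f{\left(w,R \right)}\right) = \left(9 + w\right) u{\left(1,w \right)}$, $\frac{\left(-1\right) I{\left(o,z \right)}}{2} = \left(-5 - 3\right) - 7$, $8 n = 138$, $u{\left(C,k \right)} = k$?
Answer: $\frac{5887}{289} \approx 20.37$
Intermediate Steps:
$n = \frac{69}{4}$ ($n = \frac{1}{8} \cdot 138 = \frac{69}{4} \approx 17.25$)
$I{\left(o,z \right)} = 30$ ($I{\left(o,z \right)} = - 2 \left(\left(-5 - 3\right) - 7\right) = - 2 \left(-8 - 7\right) = \left(-2\right) \left(-15\right) = 30$)
$f{\left(w,R \right)} = -2 + \frac{w \left(9 + w\right)}{7}$ ($f{\left(w,R \right)} = -2 + \frac{\left(9 + w\right) w}{7} = -2 + \frac{w \left(9 + w\right)}{7}$)
$J = \frac{1156}{7}$ ($J = -2 + \frac{30^{2}}{7} + \frac{9}{7} \cdot 30 = -2 + \frac{1}{7} \cdot 900 + \frac{270}{7} = -2 + \frac{900}{7} + \frac{270}{7} = \frac{1156}{7} \approx 165.14$)
$\frac{\left(155 - 97\right)^{2}}{J} = \frac{\left(155 - 97\right)^{2}}{\frac{1156}{7}} = 58^{2} \cdot \frac{7}{1156} = 3364 \cdot \frac{7}{1156} = \frac{5887}{289}$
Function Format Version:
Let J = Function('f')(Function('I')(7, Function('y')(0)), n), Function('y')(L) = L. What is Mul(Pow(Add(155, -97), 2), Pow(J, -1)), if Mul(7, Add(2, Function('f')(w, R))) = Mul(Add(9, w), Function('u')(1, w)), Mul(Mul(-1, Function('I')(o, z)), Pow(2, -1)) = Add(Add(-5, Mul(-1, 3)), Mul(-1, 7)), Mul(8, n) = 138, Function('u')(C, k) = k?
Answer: Rational(5887, 289) ≈ 20.370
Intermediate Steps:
n = Rational(69, 4) (n = Mul(Rational(1, 8), 138) = Rational(69, 4) ≈ 17.250)
Function('I')(o, z) = 30 (Function('I')(o, z) = Mul(-2, Add(Add(-5, Mul(-1, 3)), Mul(-1, 7))) = Mul(-2, Add(Add(-5, -3), -7)) = Mul(-2, Add(-8, -7)) = Mul(-2, -15) = 30)
Function('f')(w, R) = Add(-2, Mul(Rational(1, 7), w, Add(9, w))) (Function('f')(w, R) = Add(-2, Mul(Rational(1, 7), Mul(Add(9, w), w))) = Add(-2, Mul(Rational(1, 7), Mul(w, Add(9, w)))) = Add(-2, Mul(Rational(1, 7), w, Add(9, w))))
J = Rational(1156, 7) (J = Add(-2, Mul(Rational(1, 7), Pow(30, 2)), Mul(Rational(9, 7), 30)) = Add(-2, Mul(Rational(1, 7), 900), Rational(270, 7)) = Add(-2, Rational(900, 7), Rational(270, 7)) = Rational(1156, 7) ≈ 165.14)
Mul(Pow(Add(155, -97), 2), Pow(J, -1)) = Mul(Pow(Add(155, -97), 2), Pow(Rational(1156, 7), -1)) = Mul(Pow(58, 2), Rational(7, 1156)) = Mul(3364, Rational(7, 1156)) = Rational(5887, 289)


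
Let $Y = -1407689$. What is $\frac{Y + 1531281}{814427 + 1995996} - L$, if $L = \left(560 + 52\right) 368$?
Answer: $- \frac{90421728968}{401489} \approx -2.2522 \cdot 10^{5}$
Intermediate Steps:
$L = 225216$ ($L = 612 \cdot 368 = 225216$)
$\frac{Y + 1531281}{814427 + 1995996} - L = \frac{-1407689 + 1531281}{814427 + 1995996} - 225216 = \frac{123592}{2810423} - 225216 = 123592 \cdot \frac{1}{2810423} - 225216 = \frac{17656}{401489} - 225216 = - \frac{90421728968}{401489}$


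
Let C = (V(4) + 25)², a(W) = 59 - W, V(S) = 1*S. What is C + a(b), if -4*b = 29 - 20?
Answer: 3609/4 ≈ 902.25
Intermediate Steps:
V(S) = S
b = -9/4 (b = -(29 - 20)/4 = -¼*9 = -9/4 ≈ -2.2500)
C = 841 (C = (4 + 25)² = 29² = 841)
C + a(b) = 841 + (59 - 1*(-9/4)) = 841 + (59 + 9/4) = 841 + 245/4 = 3609/4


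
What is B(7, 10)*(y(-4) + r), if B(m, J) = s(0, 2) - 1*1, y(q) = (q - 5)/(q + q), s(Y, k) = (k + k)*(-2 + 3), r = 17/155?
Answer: 4593/1240 ≈ 3.7040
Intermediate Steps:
r = 17/155 (r = 17*(1/155) = 17/155 ≈ 0.10968)
s(Y, k) = 2*k (s(Y, k) = (2*k)*1 = 2*k)
y(q) = (-5 + q)/(2*q) (y(q) = (-5 + q)/((2*q)) = (-5 + q)*(1/(2*q)) = (-5 + q)/(2*q))
B(m, J) = 3 (B(m, J) = 2*2 - 1*1 = 4 - 1 = 3)
B(7, 10)*(y(-4) + r) = 3*((½)*(-5 - 4)/(-4) + 17/155) = 3*((½)*(-¼)*(-9) + 17/155) = 3*(9/8 + 17/155) = 3*(1531/1240) = 4593/1240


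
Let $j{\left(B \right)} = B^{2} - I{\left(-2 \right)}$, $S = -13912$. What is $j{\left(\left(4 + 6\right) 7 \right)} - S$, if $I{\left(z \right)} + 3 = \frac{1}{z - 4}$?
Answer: $\frac{112891}{6} \approx 18815.0$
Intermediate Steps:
$I{\left(z \right)} = -3 + \frac{1}{-4 + z}$ ($I{\left(z \right)} = -3 + \frac{1}{z - 4} = -3 + \frac{1}{-4 + z}$)
$j{\left(B \right)} = \frac{19}{6} + B^{2}$ ($j{\left(B \right)} = B^{2} - \frac{13 - -6}{-4 - 2} = B^{2} - \frac{13 + 6}{-6} = B^{2} - \left(- \frac{1}{6}\right) 19 = B^{2} - - \frac{19}{6} = B^{2} + \frac{19}{6} = \frac{19}{6} + B^{2}$)
$j{\left(\left(4 + 6\right) 7 \right)} - S = \left(\frac{19}{6} + \left(\left(4 + 6\right) 7\right)^{2}\right) - -13912 = \left(\frac{19}{6} + \left(10 \cdot 7\right)^{2}\right) + 13912 = \left(\frac{19}{6} + 70^{2}\right) + 13912 = \left(\frac{19}{6} + 4900\right) + 13912 = \frac{29419}{6} + 13912 = \frac{112891}{6}$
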